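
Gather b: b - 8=b - 8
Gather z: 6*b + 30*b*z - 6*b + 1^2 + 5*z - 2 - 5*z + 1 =30*b*z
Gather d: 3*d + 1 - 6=3*d - 5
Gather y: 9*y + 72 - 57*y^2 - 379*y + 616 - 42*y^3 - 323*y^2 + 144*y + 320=-42*y^3 - 380*y^2 - 226*y + 1008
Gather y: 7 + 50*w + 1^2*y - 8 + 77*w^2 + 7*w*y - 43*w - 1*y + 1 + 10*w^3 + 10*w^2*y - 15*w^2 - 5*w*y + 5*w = 10*w^3 + 62*w^2 + 12*w + y*(10*w^2 + 2*w)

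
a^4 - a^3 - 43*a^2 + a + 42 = (a - 7)*(a - 1)*(a + 1)*(a + 6)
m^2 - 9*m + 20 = (m - 5)*(m - 4)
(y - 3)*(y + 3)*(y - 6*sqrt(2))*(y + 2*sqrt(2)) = y^4 - 4*sqrt(2)*y^3 - 33*y^2 + 36*sqrt(2)*y + 216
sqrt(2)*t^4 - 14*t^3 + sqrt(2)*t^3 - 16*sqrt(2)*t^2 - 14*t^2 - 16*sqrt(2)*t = t*(t - 8*sqrt(2))*(t + sqrt(2))*(sqrt(2)*t + sqrt(2))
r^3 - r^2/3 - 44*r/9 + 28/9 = (r - 2)*(r - 2/3)*(r + 7/3)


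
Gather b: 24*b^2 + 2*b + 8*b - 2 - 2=24*b^2 + 10*b - 4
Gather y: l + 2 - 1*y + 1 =l - y + 3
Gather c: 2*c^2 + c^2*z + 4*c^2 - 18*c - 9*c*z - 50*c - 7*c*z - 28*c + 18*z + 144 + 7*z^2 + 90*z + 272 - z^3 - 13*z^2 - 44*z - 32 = c^2*(z + 6) + c*(-16*z - 96) - z^3 - 6*z^2 + 64*z + 384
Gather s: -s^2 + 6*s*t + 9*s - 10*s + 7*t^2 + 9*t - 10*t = -s^2 + s*(6*t - 1) + 7*t^2 - t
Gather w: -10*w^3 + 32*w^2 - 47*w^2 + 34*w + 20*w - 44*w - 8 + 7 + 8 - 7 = -10*w^3 - 15*w^2 + 10*w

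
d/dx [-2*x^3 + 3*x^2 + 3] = 6*x*(1 - x)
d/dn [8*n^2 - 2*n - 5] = 16*n - 2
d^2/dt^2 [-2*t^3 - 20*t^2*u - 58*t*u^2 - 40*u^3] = -12*t - 40*u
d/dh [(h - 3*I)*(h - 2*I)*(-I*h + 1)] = -3*I*h^2 - 8*h + I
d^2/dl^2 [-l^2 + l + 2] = -2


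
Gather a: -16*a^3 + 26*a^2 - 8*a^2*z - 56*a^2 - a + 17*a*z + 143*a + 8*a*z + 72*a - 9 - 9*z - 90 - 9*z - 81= -16*a^3 + a^2*(-8*z - 30) + a*(25*z + 214) - 18*z - 180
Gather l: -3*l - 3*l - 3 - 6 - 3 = -6*l - 12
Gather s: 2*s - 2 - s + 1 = s - 1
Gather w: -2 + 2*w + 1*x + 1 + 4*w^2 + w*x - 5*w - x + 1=4*w^2 + w*(x - 3)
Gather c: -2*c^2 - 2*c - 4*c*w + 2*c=-2*c^2 - 4*c*w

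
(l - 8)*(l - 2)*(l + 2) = l^3 - 8*l^2 - 4*l + 32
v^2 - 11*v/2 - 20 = (v - 8)*(v + 5/2)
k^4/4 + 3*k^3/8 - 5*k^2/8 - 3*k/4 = k*(k/2 + 1/2)*(k/2 + 1)*(k - 3/2)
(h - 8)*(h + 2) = h^2 - 6*h - 16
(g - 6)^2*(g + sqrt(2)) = g^3 - 12*g^2 + sqrt(2)*g^2 - 12*sqrt(2)*g + 36*g + 36*sqrt(2)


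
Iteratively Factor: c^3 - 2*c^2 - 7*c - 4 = (c - 4)*(c^2 + 2*c + 1) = (c - 4)*(c + 1)*(c + 1)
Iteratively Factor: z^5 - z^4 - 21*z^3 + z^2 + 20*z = (z - 1)*(z^4 - 21*z^2 - 20*z) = z*(z - 1)*(z^3 - 21*z - 20) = z*(z - 1)*(z + 4)*(z^2 - 4*z - 5) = z*(z - 1)*(z + 1)*(z + 4)*(z - 5)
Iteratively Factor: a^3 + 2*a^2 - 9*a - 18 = (a - 3)*(a^2 + 5*a + 6) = (a - 3)*(a + 2)*(a + 3)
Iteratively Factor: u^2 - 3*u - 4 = (u + 1)*(u - 4)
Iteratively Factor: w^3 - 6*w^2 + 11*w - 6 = (w - 3)*(w^2 - 3*w + 2) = (w - 3)*(w - 2)*(w - 1)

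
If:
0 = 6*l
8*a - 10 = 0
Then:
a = 5/4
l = 0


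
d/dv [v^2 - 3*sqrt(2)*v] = 2*v - 3*sqrt(2)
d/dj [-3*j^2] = -6*j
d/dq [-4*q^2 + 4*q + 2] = 4 - 8*q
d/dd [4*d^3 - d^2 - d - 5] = 12*d^2 - 2*d - 1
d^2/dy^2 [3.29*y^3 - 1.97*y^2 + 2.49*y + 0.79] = 19.74*y - 3.94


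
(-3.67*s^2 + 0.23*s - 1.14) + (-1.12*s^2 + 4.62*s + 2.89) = -4.79*s^2 + 4.85*s + 1.75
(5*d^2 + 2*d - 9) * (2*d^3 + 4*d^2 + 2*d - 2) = 10*d^5 + 24*d^4 - 42*d^2 - 22*d + 18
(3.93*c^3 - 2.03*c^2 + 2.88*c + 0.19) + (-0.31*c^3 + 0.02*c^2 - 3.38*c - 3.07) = 3.62*c^3 - 2.01*c^2 - 0.5*c - 2.88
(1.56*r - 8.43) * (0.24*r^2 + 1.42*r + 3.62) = 0.3744*r^3 + 0.192*r^2 - 6.3234*r - 30.5166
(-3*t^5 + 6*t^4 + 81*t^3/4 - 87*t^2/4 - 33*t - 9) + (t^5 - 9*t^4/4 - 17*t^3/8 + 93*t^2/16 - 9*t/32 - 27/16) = -2*t^5 + 15*t^4/4 + 145*t^3/8 - 255*t^2/16 - 1065*t/32 - 171/16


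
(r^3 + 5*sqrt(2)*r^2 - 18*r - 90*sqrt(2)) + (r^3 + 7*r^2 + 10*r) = 2*r^3 + 7*r^2 + 5*sqrt(2)*r^2 - 8*r - 90*sqrt(2)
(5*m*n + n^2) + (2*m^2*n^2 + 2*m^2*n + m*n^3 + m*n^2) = 2*m^2*n^2 + 2*m^2*n + m*n^3 + m*n^2 + 5*m*n + n^2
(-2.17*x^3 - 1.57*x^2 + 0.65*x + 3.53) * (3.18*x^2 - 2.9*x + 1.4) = -6.9006*x^5 + 1.3004*x^4 + 3.582*x^3 + 7.1424*x^2 - 9.327*x + 4.942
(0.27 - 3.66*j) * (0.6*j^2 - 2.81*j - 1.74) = -2.196*j^3 + 10.4466*j^2 + 5.6097*j - 0.4698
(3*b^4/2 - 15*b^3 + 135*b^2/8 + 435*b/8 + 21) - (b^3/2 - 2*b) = 3*b^4/2 - 31*b^3/2 + 135*b^2/8 + 451*b/8 + 21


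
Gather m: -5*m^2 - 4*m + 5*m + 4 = -5*m^2 + m + 4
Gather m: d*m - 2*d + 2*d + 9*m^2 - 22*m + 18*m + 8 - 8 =9*m^2 + m*(d - 4)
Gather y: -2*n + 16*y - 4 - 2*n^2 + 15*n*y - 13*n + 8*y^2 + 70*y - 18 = -2*n^2 - 15*n + 8*y^2 + y*(15*n + 86) - 22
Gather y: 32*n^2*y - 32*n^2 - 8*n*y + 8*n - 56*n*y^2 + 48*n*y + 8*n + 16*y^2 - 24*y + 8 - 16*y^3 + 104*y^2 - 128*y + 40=-32*n^2 + 16*n - 16*y^3 + y^2*(120 - 56*n) + y*(32*n^2 + 40*n - 152) + 48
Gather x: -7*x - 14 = -7*x - 14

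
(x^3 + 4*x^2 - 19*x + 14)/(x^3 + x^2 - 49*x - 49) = (x^2 - 3*x + 2)/(x^2 - 6*x - 7)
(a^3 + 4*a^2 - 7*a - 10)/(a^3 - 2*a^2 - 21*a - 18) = (a^2 + 3*a - 10)/(a^2 - 3*a - 18)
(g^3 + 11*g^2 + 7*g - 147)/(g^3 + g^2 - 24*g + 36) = (g^2 + 14*g + 49)/(g^2 + 4*g - 12)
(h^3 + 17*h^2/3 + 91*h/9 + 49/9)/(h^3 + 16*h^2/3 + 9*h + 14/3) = (h + 7/3)/(h + 2)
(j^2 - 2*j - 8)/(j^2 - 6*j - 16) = (j - 4)/(j - 8)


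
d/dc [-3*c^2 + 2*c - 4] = 2 - 6*c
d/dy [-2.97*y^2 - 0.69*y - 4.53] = -5.94*y - 0.69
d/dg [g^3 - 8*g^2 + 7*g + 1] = 3*g^2 - 16*g + 7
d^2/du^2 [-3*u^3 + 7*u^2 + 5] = 14 - 18*u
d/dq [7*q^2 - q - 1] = 14*q - 1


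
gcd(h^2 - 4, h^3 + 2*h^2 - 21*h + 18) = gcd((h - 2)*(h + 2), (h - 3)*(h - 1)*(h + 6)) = 1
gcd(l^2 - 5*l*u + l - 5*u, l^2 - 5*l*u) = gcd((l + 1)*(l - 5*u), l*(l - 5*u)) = -l + 5*u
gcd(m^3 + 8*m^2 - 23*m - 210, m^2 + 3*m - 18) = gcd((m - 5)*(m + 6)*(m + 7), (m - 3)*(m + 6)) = m + 6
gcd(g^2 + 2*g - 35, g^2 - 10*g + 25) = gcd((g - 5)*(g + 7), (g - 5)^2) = g - 5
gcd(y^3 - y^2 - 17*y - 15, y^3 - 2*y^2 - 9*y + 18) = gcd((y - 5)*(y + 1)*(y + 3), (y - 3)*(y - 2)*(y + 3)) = y + 3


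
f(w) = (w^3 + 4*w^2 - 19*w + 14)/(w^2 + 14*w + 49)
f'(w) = (-2*w - 14)*(w^3 + 4*w^2 - 19*w + 14)/(w^2 + 14*w + 49)^2 + (3*w^2 + 8*w - 19)/(w^2 + 14*w + 49)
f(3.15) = 0.24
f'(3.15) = 0.30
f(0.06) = 0.26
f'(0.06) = -0.44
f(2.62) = 0.10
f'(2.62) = 0.22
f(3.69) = 0.43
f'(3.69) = 0.37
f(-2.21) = 2.82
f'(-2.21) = -2.14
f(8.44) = 3.10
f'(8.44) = 0.70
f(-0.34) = 0.47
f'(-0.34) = -0.62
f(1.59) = -0.03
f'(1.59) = 0.02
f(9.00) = 3.50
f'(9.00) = 0.72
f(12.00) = 5.79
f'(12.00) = 0.80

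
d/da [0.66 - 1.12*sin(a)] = -1.12*cos(a)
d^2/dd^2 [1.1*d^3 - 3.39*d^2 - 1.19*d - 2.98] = 6.6*d - 6.78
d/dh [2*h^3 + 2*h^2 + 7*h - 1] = 6*h^2 + 4*h + 7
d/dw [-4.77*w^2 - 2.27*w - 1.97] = -9.54*w - 2.27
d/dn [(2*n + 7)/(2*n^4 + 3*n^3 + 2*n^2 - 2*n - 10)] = (4*n^4 + 6*n^3 + 4*n^2 - 4*n - (2*n + 7)*(8*n^3 + 9*n^2 + 4*n - 2) - 20)/(2*n^4 + 3*n^3 + 2*n^2 - 2*n - 10)^2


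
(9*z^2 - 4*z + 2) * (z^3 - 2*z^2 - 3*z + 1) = 9*z^5 - 22*z^4 - 17*z^3 + 17*z^2 - 10*z + 2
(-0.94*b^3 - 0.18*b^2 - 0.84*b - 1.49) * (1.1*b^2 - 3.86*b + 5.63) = -1.034*b^5 + 3.4304*b^4 - 5.5214*b^3 + 0.59*b^2 + 1.0222*b - 8.3887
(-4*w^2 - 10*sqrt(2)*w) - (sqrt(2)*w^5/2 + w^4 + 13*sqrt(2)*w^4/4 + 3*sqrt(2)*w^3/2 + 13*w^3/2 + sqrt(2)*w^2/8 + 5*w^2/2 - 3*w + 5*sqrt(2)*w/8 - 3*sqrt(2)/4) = -sqrt(2)*w^5/2 - 13*sqrt(2)*w^4/4 - w^4 - 13*w^3/2 - 3*sqrt(2)*w^3/2 - 13*w^2/2 - sqrt(2)*w^2/8 - 85*sqrt(2)*w/8 + 3*w + 3*sqrt(2)/4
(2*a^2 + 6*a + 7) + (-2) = 2*a^2 + 6*a + 5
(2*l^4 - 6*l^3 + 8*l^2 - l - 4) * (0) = 0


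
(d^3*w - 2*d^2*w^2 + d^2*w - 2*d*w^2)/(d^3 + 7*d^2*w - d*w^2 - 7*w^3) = d*w*(d^2 - 2*d*w + d - 2*w)/(d^3 + 7*d^2*w - d*w^2 - 7*w^3)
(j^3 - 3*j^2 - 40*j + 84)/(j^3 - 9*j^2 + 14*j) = (j + 6)/j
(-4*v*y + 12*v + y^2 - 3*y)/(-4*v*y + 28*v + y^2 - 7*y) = (y - 3)/(y - 7)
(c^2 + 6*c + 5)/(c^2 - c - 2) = (c + 5)/(c - 2)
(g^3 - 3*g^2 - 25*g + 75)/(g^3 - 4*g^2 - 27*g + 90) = (g - 5)/(g - 6)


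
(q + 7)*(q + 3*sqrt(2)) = q^2 + 3*sqrt(2)*q + 7*q + 21*sqrt(2)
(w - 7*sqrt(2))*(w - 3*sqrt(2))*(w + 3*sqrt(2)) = w^3 - 7*sqrt(2)*w^2 - 18*w + 126*sqrt(2)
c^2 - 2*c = c*(c - 2)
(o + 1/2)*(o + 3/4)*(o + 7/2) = o^3 + 19*o^2/4 + 19*o/4 + 21/16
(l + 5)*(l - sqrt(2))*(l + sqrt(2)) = l^3 + 5*l^2 - 2*l - 10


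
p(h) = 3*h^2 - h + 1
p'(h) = 6*h - 1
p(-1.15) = 6.12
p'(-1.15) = -7.90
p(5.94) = 100.91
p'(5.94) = 34.64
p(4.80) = 65.32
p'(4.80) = 27.80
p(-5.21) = 87.64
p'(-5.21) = -32.26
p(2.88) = 23.00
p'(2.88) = 16.28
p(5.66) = 91.45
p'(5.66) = 32.96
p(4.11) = 47.57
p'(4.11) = 23.66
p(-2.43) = 21.14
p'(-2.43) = -15.58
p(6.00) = 103.00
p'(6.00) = 35.00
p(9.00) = 235.00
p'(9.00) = 53.00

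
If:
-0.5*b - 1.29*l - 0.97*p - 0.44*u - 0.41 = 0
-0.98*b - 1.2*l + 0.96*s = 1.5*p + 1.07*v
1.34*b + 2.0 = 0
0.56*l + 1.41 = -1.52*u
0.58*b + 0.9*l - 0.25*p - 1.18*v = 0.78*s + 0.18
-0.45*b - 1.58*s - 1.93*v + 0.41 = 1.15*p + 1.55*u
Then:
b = -1.49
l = 28.64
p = -32.53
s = 8.34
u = -11.48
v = 22.34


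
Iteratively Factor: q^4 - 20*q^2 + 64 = (q + 2)*(q^3 - 2*q^2 - 16*q + 32) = (q - 4)*(q + 2)*(q^2 + 2*q - 8) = (q - 4)*(q - 2)*(q + 2)*(q + 4)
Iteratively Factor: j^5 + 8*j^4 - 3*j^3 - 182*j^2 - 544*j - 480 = (j + 3)*(j^4 + 5*j^3 - 18*j^2 - 128*j - 160) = (j + 3)*(j + 4)*(j^3 + j^2 - 22*j - 40) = (j + 3)*(j + 4)^2*(j^2 - 3*j - 10) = (j + 2)*(j + 3)*(j + 4)^2*(j - 5)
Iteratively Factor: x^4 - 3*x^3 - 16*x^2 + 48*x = (x)*(x^3 - 3*x^2 - 16*x + 48) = x*(x - 3)*(x^2 - 16) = x*(x - 3)*(x + 4)*(x - 4)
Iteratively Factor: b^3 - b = (b + 1)*(b^2 - b) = (b - 1)*(b + 1)*(b)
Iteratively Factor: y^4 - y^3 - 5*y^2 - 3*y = (y + 1)*(y^3 - 2*y^2 - 3*y) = (y - 3)*(y + 1)*(y^2 + y) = y*(y - 3)*(y + 1)*(y + 1)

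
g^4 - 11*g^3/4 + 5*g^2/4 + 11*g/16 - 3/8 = (g - 2)*(g - 3/4)*(g - 1/2)*(g + 1/2)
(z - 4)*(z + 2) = z^2 - 2*z - 8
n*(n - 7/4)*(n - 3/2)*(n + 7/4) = n^4 - 3*n^3/2 - 49*n^2/16 + 147*n/32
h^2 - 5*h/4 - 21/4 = (h - 3)*(h + 7/4)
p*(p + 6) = p^2 + 6*p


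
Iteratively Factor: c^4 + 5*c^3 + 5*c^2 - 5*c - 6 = (c - 1)*(c^3 + 6*c^2 + 11*c + 6) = (c - 1)*(c + 1)*(c^2 + 5*c + 6) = (c - 1)*(c + 1)*(c + 2)*(c + 3)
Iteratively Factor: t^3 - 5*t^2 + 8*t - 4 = (t - 2)*(t^2 - 3*t + 2) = (t - 2)*(t - 1)*(t - 2)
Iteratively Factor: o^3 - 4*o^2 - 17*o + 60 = (o - 3)*(o^2 - o - 20) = (o - 5)*(o - 3)*(o + 4)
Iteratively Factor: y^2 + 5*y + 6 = (y + 2)*(y + 3)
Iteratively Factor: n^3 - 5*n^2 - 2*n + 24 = (n - 4)*(n^2 - n - 6) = (n - 4)*(n + 2)*(n - 3)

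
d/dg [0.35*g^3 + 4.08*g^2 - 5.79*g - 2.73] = 1.05*g^2 + 8.16*g - 5.79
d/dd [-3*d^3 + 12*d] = 12 - 9*d^2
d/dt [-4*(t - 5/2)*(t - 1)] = 14 - 8*t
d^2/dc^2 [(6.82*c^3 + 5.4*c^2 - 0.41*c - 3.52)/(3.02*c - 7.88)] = (124.402256*c^3 - 973.797792*c^2 + 2540.902848*c + 586.897872)/(27.543608*c^3 - 215.606256*c^2 + 562.575264*c - 489.303872)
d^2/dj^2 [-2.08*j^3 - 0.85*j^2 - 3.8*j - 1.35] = -12.48*j - 1.7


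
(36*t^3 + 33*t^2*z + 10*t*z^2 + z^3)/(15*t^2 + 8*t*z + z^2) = (12*t^2 + 7*t*z + z^2)/(5*t + z)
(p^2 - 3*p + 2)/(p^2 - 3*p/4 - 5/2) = 4*(p - 1)/(4*p + 5)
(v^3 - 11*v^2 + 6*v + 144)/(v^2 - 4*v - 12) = (v^2 - 5*v - 24)/(v + 2)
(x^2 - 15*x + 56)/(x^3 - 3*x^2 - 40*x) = (x - 7)/(x*(x + 5))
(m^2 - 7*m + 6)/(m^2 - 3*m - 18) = (m - 1)/(m + 3)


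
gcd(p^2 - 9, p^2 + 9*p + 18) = p + 3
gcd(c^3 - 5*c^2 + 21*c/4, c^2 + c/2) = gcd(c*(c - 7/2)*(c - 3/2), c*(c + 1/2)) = c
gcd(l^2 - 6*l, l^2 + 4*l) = l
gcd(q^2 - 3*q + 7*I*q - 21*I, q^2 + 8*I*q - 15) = 1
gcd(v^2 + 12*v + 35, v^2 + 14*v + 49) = v + 7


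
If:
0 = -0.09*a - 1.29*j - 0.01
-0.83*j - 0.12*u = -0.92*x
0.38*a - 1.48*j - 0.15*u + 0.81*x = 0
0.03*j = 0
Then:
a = -0.11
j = 0.00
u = -0.95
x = -0.12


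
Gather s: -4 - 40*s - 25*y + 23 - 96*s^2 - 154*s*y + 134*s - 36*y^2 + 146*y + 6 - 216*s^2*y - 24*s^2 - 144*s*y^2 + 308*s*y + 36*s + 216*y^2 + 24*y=s^2*(-216*y - 120) + s*(-144*y^2 + 154*y + 130) + 180*y^2 + 145*y + 25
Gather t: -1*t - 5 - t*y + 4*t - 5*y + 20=t*(3 - y) - 5*y + 15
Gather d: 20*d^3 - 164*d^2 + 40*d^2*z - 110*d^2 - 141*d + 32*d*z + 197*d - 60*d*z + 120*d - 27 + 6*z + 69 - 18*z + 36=20*d^3 + d^2*(40*z - 274) + d*(176 - 28*z) - 12*z + 78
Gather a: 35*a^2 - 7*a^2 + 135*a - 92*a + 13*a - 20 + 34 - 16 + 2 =28*a^2 + 56*a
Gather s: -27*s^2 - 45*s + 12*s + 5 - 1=-27*s^2 - 33*s + 4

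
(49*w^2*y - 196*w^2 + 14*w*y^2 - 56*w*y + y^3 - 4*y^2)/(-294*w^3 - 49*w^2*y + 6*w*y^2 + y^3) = (7*w*y - 28*w + y^2 - 4*y)/(-42*w^2 - w*y + y^2)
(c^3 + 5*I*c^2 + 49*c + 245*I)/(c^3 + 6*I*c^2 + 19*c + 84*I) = (c^2 - 2*I*c + 35)/(c^2 - I*c + 12)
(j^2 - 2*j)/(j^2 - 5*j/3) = 3*(j - 2)/(3*j - 5)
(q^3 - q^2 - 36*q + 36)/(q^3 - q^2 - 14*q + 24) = (q^3 - q^2 - 36*q + 36)/(q^3 - q^2 - 14*q + 24)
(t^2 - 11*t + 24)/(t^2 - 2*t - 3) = (t - 8)/(t + 1)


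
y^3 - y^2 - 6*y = y*(y - 3)*(y + 2)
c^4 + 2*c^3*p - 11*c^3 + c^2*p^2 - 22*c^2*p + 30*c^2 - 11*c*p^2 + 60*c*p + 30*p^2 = (c - 6)*(c - 5)*(c + p)^2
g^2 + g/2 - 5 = (g - 2)*(g + 5/2)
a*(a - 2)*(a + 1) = a^3 - a^2 - 2*a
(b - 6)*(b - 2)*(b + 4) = b^3 - 4*b^2 - 20*b + 48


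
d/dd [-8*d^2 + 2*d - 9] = 2 - 16*d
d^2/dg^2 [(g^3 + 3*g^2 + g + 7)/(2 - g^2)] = 2*(-3*g^3 - 39*g^2 - 18*g - 26)/(g^6 - 6*g^4 + 12*g^2 - 8)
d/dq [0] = 0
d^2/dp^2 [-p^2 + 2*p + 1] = -2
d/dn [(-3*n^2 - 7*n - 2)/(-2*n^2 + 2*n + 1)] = (-20*n^2 - 14*n - 3)/(4*n^4 - 8*n^3 + 4*n + 1)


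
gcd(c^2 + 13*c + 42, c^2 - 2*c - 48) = c + 6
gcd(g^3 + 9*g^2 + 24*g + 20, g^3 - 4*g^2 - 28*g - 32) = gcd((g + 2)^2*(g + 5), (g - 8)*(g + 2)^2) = g^2 + 4*g + 4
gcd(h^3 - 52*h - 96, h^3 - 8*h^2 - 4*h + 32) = h^2 - 6*h - 16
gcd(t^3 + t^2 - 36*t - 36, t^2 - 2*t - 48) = t + 6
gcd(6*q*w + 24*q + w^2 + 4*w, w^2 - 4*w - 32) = w + 4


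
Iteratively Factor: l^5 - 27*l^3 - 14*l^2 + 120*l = (l + 4)*(l^4 - 4*l^3 - 11*l^2 + 30*l) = (l - 5)*(l + 4)*(l^3 + l^2 - 6*l) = l*(l - 5)*(l + 4)*(l^2 + l - 6) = l*(l - 5)*(l + 3)*(l + 4)*(l - 2)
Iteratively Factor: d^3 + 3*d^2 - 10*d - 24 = (d + 2)*(d^2 + d - 12) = (d - 3)*(d + 2)*(d + 4)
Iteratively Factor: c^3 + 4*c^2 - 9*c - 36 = (c - 3)*(c^2 + 7*c + 12) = (c - 3)*(c + 3)*(c + 4)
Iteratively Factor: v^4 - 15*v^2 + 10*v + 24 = (v - 2)*(v^3 + 2*v^2 - 11*v - 12) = (v - 2)*(v + 1)*(v^2 + v - 12) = (v - 3)*(v - 2)*(v + 1)*(v + 4)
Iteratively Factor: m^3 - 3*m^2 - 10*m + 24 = (m - 4)*(m^2 + m - 6) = (m - 4)*(m - 2)*(m + 3)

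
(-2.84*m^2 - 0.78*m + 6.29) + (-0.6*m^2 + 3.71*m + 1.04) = -3.44*m^2 + 2.93*m + 7.33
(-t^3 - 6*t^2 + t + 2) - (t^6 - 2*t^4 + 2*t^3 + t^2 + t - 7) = -t^6 + 2*t^4 - 3*t^3 - 7*t^2 + 9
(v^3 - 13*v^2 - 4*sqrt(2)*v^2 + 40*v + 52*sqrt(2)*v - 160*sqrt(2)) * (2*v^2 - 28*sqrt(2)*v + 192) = 2*v^5 - 36*sqrt(2)*v^4 - 26*v^4 + 496*v^3 + 468*sqrt(2)*v^3 - 5408*v^2 - 2208*sqrt(2)*v^2 + 9984*sqrt(2)*v + 16640*v - 30720*sqrt(2)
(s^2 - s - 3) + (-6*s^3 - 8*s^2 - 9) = -6*s^3 - 7*s^2 - s - 12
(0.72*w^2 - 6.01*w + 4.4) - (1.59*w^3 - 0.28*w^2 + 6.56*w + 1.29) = -1.59*w^3 + 1.0*w^2 - 12.57*w + 3.11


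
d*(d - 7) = d^2 - 7*d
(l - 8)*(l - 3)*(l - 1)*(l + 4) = l^4 - 8*l^3 - 13*l^2 + 116*l - 96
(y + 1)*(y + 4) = y^2 + 5*y + 4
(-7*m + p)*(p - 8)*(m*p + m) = -7*m^2*p^2 + 49*m^2*p + 56*m^2 + m*p^3 - 7*m*p^2 - 8*m*p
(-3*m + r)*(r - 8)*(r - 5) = -3*m*r^2 + 39*m*r - 120*m + r^3 - 13*r^2 + 40*r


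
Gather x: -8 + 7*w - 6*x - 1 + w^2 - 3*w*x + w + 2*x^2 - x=w^2 + 8*w + 2*x^2 + x*(-3*w - 7) - 9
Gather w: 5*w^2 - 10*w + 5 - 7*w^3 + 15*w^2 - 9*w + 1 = -7*w^3 + 20*w^2 - 19*w + 6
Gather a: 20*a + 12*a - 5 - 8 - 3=32*a - 16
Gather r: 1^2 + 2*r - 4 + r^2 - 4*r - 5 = r^2 - 2*r - 8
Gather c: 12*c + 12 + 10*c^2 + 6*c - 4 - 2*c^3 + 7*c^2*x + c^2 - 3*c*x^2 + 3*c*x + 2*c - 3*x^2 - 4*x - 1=-2*c^3 + c^2*(7*x + 11) + c*(-3*x^2 + 3*x + 20) - 3*x^2 - 4*x + 7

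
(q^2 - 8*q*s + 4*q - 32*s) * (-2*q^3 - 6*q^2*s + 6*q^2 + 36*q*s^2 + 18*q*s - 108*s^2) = -2*q^5 + 10*q^4*s - 2*q^4 + 84*q^3*s^2 + 10*q^3*s + 24*q^3 - 288*q^2*s^3 + 84*q^2*s^2 - 120*q^2*s - 288*q*s^3 - 1008*q*s^2 + 3456*s^3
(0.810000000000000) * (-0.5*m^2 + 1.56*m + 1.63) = -0.405*m^2 + 1.2636*m + 1.3203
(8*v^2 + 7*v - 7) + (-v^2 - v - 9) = 7*v^2 + 6*v - 16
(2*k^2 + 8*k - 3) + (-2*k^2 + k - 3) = 9*k - 6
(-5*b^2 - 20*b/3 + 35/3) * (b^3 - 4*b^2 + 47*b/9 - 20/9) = -5*b^5 + 40*b^4/3 + 110*b^3/9 - 1900*b^2/27 + 2045*b/27 - 700/27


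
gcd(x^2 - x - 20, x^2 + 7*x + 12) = x + 4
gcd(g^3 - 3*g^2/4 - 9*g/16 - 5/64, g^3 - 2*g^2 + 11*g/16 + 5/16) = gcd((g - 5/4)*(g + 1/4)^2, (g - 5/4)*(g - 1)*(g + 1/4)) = g^2 - g - 5/16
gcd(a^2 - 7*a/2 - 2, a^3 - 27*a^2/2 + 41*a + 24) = a + 1/2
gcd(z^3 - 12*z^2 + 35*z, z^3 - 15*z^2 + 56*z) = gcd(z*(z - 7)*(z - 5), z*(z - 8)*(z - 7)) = z^2 - 7*z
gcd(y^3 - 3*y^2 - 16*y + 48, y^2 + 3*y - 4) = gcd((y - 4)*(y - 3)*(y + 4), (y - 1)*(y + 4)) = y + 4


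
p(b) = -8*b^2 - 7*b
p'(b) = -16*b - 7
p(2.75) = -79.75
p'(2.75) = -51.00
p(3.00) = -93.00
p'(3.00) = -55.00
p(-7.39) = -385.17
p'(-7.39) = 111.24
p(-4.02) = -101.14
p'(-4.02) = 57.32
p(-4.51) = -131.15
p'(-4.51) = 65.16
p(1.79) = -38.16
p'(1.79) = -35.64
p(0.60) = -7.08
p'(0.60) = -16.60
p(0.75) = -9.75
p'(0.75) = -19.00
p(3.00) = -93.00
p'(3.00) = -55.00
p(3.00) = -93.00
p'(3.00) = -55.00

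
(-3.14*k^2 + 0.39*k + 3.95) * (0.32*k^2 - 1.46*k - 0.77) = -1.0048*k^4 + 4.7092*k^3 + 3.1124*k^2 - 6.0673*k - 3.0415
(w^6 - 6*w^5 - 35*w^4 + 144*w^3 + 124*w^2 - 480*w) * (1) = w^6 - 6*w^5 - 35*w^4 + 144*w^3 + 124*w^2 - 480*w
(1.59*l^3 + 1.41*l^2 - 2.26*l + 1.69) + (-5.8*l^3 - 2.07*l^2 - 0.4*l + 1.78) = -4.21*l^3 - 0.66*l^2 - 2.66*l + 3.47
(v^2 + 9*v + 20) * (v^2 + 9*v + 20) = v^4 + 18*v^3 + 121*v^2 + 360*v + 400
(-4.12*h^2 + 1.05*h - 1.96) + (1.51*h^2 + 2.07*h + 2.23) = -2.61*h^2 + 3.12*h + 0.27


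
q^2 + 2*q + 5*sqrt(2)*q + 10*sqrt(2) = (q + 2)*(q + 5*sqrt(2))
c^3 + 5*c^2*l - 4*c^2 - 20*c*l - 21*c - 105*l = (c - 7)*(c + 3)*(c + 5*l)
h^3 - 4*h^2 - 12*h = h*(h - 6)*(h + 2)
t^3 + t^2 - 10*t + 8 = (t - 2)*(t - 1)*(t + 4)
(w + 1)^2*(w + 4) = w^3 + 6*w^2 + 9*w + 4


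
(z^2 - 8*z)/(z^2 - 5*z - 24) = z/(z + 3)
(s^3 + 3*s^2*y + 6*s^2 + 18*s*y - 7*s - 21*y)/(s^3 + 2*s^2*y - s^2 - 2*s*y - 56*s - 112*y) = (s^2 + 3*s*y - s - 3*y)/(s^2 + 2*s*y - 8*s - 16*y)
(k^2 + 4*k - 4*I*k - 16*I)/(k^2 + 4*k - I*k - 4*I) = (k - 4*I)/(k - I)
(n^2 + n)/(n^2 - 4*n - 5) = n/(n - 5)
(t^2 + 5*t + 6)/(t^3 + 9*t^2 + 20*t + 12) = (t + 3)/(t^2 + 7*t + 6)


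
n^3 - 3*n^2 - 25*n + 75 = (n - 5)*(n - 3)*(n + 5)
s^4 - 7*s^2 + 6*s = s*(s - 2)*(s - 1)*(s + 3)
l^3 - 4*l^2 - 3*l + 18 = (l - 3)^2*(l + 2)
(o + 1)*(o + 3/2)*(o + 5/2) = o^3 + 5*o^2 + 31*o/4 + 15/4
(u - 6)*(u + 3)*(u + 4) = u^3 + u^2 - 30*u - 72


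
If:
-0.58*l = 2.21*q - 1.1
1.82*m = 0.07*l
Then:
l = 1.89655172413793 - 3.81034482758621*q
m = 0.0729442970822281 - 0.146551724137931*q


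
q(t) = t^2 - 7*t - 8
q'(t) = 2*t - 7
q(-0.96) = -0.36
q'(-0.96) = -8.92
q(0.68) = -12.30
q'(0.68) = -5.64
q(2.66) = -19.54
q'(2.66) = -1.68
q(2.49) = -19.23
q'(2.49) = -2.02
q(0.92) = -13.59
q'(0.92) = -5.16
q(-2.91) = 20.84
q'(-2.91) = -12.82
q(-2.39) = 14.44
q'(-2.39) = -11.78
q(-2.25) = 12.81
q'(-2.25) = -11.50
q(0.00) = -8.00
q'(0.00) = -7.00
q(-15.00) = 322.00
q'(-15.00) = -37.00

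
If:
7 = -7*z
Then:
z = -1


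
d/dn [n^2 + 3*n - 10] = 2*n + 3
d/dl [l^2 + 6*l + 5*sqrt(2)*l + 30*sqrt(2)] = 2*l + 6 + 5*sqrt(2)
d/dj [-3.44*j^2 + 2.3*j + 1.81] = 2.3 - 6.88*j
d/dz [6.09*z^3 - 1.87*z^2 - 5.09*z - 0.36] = 18.27*z^2 - 3.74*z - 5.09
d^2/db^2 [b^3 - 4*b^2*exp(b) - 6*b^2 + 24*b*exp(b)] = -4*b^2*exp(b) + 8*b*exp(b) + 6*b + 40*exp(b) - 12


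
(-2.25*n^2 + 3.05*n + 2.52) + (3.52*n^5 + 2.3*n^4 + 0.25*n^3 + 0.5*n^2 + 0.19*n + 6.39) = 3.52*n^5 + 2.3*n^4 + 0.25*n^3 - 1.75*n^2 + 3.24*n + 8.91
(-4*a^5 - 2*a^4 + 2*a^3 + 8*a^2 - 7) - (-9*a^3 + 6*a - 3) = -4*a^5 - 2*a^4 + 11*a^3 + 8*a^2 - 6*a - 4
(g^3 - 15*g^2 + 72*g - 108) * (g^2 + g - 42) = g^5 - 14*g^4 + 15*g^3 + 594*g^2 - 3132*g + 4536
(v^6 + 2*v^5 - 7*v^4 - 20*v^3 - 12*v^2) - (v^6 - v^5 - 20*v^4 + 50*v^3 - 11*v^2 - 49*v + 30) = 3*v^5 + 13*v^4 - 70*v^3 - v^2 + 49*v - 30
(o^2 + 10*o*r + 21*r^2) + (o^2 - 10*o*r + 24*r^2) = 2*o^2 + 45*r^2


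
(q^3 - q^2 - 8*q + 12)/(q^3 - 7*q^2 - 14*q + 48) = (q - 2)/(q - 8)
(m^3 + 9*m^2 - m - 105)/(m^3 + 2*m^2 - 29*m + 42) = (m + 5)/(m - 2)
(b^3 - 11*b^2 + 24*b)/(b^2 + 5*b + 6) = b*(b^2 - 11*b + 24)/(b^2 + 5*b + 6)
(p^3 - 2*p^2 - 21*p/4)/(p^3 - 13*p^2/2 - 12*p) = (p - 7/2)/(p - 8)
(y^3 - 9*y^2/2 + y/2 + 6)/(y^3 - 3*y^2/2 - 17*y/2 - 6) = (2*y - 3)/(2*y + 3)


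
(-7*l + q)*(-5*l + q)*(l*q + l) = 35*l^3*q + 35*l^3 - 12*l^2*q^2 - 12*l^2*q + l*q^3 + l*q^2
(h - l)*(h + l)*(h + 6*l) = h^3 + 6*h^2*l - h*l^2 - 6*l^3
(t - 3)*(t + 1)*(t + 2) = t^3 - 7*t - 6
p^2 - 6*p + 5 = (p - 5)*(p - 1)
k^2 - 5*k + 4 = (k - 4)*(k - 1)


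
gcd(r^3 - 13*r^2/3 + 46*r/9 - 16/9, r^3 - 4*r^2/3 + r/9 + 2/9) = r^2 - 5*r/3 + 2/3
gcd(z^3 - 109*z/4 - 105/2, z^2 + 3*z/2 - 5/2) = z + 5/2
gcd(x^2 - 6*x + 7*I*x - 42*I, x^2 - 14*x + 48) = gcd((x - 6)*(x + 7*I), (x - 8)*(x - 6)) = x - 6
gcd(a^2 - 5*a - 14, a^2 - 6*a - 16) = a + 2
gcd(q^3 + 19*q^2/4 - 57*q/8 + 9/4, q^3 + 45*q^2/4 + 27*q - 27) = q^2 + 21*q/4 - 9/2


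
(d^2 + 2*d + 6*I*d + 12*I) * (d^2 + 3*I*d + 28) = d^4 + 2*d^3 + 9*I*d^3 + 10*d^2 + 18*I*d^2 + 20*d + 168*I*d + 336*I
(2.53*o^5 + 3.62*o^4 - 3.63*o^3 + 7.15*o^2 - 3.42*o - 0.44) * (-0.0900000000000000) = -0.2277*o^5 - 0.3258*o^4 + 0.3267*o^3 - 0.6435*o^2 + 0.3078*o + 0.0396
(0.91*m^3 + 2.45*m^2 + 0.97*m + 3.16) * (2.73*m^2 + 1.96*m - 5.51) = 2.4843*m^5 + 8.4721*m^4 + 2.436*m^3 - 2.9715*m^2 + 0.8489*m - 17.4116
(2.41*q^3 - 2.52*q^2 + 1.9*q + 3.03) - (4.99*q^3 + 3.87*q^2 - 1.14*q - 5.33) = -2.58*q^3 - 6.39*q^2 + 3.04*q + 8.36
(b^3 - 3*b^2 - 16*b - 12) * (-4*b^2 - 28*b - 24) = -4*b^5 - 16*b^4 + 124*b^3 + 568*b^2 + 720*b + 288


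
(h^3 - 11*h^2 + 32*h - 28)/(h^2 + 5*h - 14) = (h^2 - 9*h + 14)/(h + 7)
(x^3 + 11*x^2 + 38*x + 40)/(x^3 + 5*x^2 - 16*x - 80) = (x + 2)/(x - 4)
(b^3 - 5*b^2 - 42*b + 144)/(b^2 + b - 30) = (b^2 - 11*b + 24)/(b - 5)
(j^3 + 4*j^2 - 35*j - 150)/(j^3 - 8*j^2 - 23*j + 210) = (j + 5)/(j - 7)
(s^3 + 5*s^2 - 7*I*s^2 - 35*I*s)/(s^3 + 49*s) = (s + 5)/(s + 7*I)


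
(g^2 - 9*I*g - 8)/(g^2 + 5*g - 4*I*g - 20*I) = (g^2 - 9*I*g - 8)/(g^2 + g*(5 - 4*I) - 20*I)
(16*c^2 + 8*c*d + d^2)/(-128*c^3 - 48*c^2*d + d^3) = -1/(8*c - d)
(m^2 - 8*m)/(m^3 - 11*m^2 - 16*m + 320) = m/(m^2 - 3*m - 40)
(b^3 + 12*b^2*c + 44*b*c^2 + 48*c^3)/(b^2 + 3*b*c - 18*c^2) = (b^2 + 6*b*c + 8*c^2)/(b - 3*c)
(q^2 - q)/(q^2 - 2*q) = (q - 1)/(q - 2)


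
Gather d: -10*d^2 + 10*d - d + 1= -10*d^2 + 9*d + 1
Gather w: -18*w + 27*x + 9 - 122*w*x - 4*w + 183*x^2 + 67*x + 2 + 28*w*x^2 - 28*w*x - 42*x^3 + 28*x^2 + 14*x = w*(28*x^2 - 150*x - 22) - 42*x^3 + 211*x^2 + 108*x + 11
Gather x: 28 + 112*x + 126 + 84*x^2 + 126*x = 84*x^2 + 238*x + 154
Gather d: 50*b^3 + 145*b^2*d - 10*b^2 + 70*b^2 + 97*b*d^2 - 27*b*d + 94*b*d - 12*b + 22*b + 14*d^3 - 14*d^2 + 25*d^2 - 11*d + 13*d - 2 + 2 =50*b^3 + 60*b^2 + 10*b + 14*d^3 + d^2*(97*b + 11) + d*(145*b^2 + 67*b + 2)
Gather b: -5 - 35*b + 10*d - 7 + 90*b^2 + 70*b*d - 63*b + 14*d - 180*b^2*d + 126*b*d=b^2*(90 - 180*d) + b*(196*d - 98) + 24*d - 12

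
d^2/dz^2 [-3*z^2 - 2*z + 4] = -6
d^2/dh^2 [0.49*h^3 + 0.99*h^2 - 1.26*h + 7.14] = 2.94*h + 1.98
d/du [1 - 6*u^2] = -12*u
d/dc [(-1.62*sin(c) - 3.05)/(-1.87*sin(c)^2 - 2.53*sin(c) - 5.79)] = (-3.0294*sin(c)^2 - 11.407*sin(c) + 1.6633)*cos(c)/(3.4969*sin(c)^4 + 9.4622*sin(c)^3 + 28.0555*sin(c)^2 + 29.2974*sin(c) + 33.5241)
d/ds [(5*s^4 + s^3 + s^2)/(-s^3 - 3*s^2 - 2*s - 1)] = s*(-5*s^5 - 30*s^4 - 32*s^3 - 24*s^2 - 5*s - 2)/(s^6 + 6*s^5 + 13*s^4 + 14*s^3 + 10*s^2 + 4*s + 1)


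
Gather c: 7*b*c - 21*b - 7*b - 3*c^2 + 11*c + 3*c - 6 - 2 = -28*b - 3*c^2 + c*(7*b + 14) - 8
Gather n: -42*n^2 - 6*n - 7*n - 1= -42*n^2 - 13*n - 1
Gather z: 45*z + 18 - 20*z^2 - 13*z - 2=-20*z^2 + 32*z + 16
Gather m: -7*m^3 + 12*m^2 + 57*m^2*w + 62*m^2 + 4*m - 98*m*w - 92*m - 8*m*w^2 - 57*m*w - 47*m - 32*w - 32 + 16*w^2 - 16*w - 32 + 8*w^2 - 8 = -7*m^3 + m^2*(57*w + 74) + m*(-8*w^2 - 155*w - 135) + 24*w^2 - 48*w - 72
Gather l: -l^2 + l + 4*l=-l^2 + 5*l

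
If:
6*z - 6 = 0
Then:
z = 1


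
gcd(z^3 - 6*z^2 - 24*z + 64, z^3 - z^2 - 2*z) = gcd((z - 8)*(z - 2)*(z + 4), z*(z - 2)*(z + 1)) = z - 2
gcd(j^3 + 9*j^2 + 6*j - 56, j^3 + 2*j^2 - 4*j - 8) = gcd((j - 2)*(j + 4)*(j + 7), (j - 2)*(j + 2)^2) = j - 2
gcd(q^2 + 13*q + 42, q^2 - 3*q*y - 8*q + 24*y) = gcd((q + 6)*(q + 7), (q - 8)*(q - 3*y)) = 1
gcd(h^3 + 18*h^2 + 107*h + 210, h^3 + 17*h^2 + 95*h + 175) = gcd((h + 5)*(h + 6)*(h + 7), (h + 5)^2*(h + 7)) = h^2 + 12*h + 35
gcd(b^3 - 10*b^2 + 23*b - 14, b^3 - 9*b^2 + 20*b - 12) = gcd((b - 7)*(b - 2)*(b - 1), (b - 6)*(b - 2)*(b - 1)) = b^2 - 3*b + 2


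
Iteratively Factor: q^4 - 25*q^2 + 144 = (q - 3)*(q^3 + 3*q^2 - 16*q - 48) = (q - 3)*(q + 4)*(q^2 - q - 12) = (q - 3)*(q + 3)*(q + 4)*(q - 4)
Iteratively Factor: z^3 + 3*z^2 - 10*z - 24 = (z + 4)*(z^2 - z - 6) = (z - 3)*(z + 4)*(z + 2)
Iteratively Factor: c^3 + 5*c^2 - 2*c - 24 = (c + 3)*(c^2 + 2*c - 8) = (c - 2)*(c + 3)*(c + 4)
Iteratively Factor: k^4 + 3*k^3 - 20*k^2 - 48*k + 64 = (k + 4)*(k^3 - k^2 - 16*k + 16) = (k + 4)^2*(k^2 - 5*k + 4) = (k - 1)*(k + 4)^2*(k - 4)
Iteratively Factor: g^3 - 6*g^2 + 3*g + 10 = (g - 5)*(g^2 - g - 2) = (g - 5)*(g + 1)*(g - 2)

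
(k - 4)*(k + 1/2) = k^2 - 7*k/2 - 2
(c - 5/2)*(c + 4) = c^2 + 3*c/2 - 10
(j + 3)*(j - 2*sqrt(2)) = j^2 - 2*sqrt(2)*j + 3*j - 6*sqrt(2)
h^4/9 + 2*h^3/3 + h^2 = h^2*(h/3 + 1)^2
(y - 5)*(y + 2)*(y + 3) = y^3 - 19*y - 30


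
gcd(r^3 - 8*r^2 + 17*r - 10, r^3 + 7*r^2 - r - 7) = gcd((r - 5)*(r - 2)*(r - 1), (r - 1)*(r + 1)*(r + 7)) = r - 1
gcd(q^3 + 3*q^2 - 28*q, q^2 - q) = q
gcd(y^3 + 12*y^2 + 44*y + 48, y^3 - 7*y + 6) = 1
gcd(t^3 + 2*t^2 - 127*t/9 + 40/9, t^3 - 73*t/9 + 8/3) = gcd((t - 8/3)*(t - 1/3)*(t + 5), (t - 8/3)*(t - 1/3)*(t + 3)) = t^2 - 3*t + 8/9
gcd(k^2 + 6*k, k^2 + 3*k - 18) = k + 6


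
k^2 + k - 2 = (k - 1)*(k + 2)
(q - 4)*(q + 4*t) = q^2 + 4*q*t - 4*q - 16*t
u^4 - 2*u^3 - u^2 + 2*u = u*(u - 2)*(u - 1)*(u + 1)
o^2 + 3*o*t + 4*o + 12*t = (o + 4)*(o + 3*t)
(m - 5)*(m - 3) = m^2 - 8*m + 15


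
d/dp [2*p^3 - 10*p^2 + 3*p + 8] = 6*p^2 - 20*p + 3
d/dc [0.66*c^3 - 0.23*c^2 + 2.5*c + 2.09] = 1.98*c^2 - 0.46*c + 2.5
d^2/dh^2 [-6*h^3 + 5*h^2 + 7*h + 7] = 10 - 36*h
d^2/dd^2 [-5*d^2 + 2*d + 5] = -10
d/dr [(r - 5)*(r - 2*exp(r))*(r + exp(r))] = (r - 5)*(r - 2*exp(r))*(exp(r) + 1) - (r - 5)*(r + exp(r))*(2*exp(r) - 1) + (r - 2*exp(r))*(r + exp(r))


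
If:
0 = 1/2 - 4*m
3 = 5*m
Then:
No Solution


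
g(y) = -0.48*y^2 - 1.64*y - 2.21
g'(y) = -0.96*y - 1.64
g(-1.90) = -0.83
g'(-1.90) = 0.18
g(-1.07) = -1.00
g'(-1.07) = -0.61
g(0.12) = -2.41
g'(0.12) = -1.76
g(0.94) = -4.18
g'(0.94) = -2.54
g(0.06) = -2.31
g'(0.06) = -1.70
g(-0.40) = -1.63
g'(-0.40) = -1.26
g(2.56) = -9.55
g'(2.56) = -4.10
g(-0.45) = -1.57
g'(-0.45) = -1.21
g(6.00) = -29.33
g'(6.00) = -7.40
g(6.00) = -29.33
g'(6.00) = -7.40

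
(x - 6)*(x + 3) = x^2 - 3*x - 18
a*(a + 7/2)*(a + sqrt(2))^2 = a^4 + 2*sqrt(2)*a^3 + 7*a^3/2 + 2*a^2 + 7*sqrt(2)*a^2 + 7*a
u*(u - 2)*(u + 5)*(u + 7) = u^4 + 10*u^3 + 11*u^2 - 70*u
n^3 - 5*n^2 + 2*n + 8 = (n - 4)*(n - 2)*(n + 1)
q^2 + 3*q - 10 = (q - 2)*(q + 5)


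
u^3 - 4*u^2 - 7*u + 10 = (u - 5)*(u - 1)*(u + 2)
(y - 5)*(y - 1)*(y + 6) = y^3 - 31*y + 30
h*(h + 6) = h^2 + 6*h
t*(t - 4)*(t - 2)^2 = t^4 - 8*t^3 + 20*t^2 - 16*t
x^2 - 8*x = x*(x - 8)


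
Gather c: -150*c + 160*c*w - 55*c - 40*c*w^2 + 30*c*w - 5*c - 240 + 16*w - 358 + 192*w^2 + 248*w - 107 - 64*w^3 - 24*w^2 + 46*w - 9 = c*(-40*w^2 + 190*w - 210) - 64*w^3 + 168*w^2 + 310*w - 714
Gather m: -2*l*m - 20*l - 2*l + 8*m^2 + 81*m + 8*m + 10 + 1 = -22*l + 8*m^2 + m*(89 - 2*l) + 11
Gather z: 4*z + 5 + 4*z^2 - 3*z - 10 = 4*z^2 + z - 5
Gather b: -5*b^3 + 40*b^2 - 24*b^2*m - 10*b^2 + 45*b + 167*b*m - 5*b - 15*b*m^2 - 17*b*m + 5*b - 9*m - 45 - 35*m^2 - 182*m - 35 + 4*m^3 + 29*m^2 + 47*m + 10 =-5*b^3 + b^2*(30 - 24*m) + b*(-15*m^2 + 150*m + 45) + 4*m^3 - 6*m^2 - 144*m - 70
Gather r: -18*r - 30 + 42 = 12 - 18*r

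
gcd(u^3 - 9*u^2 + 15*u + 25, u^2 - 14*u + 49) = 1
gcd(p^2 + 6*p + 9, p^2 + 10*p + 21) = p + 3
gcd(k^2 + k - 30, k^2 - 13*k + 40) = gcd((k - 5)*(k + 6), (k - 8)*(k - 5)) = k - 5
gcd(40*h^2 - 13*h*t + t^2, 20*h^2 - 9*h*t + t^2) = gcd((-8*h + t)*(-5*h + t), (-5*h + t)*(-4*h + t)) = -5*h + t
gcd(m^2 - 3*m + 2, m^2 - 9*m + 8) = m - 1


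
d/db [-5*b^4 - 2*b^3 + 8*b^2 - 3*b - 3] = -20*b^3 - 6*b^2 + 16*b - 3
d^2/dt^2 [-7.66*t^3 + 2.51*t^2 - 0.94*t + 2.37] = 5.02 - 45.96*t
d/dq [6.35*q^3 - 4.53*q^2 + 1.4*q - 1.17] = 19.05*q^2 - 9.06*q + 1.4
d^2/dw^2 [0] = 0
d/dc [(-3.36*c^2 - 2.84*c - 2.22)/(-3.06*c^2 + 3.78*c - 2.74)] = (-21.3912*c^2 + 4.8264*c + 16.1732)/(9.3636*c^4 - 23.1336*c^3 + 31.0572*c^2 - 20.7144*c + 7.5076)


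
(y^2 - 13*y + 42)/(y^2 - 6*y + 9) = (y^2 - 13*y + 42)/(y^2 - 6*y + 9)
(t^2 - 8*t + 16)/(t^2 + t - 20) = (t - 4)/(t + 5)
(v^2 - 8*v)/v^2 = (v - 8)/v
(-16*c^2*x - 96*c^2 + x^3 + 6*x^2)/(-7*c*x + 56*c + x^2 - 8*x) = (16*c^2*x + 96*c^2 - x^3 - 6*x^2)/(7*c*x - 56*c - x^2 + 8*x)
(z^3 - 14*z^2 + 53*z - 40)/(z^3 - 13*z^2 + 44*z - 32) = (z - 5)/(z - 4)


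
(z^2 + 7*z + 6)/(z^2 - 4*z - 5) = (z + 6)/(z - 5)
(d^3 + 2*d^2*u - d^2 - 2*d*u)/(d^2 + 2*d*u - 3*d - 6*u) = d*(d - 1)/(d - 3)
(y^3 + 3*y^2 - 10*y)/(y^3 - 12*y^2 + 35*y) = (y^2 + 3*y - 10)/(y^2 - 12*y + 35)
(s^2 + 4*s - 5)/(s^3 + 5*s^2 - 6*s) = (s + 5)/(s*(s + 6))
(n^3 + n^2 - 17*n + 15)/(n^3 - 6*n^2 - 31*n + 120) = (n - 1)/(n - 8)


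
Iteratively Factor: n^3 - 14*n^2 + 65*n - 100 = (n - 5)*(n^2 - 9*n + 20) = (n - 5)*(n - 4)*(n - 5)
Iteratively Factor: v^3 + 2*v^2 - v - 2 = (v - 1)*(v^2 + 3*v + 2) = (v - 1)*(v + 2)*(v + 1)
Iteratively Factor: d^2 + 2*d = (d + 2)*(d)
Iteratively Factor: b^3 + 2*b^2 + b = (b + 1)*(b^2 + b) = b*(b + 1)*(b + 1)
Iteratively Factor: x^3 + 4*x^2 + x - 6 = (x + 3)*(x^2 + x - 2) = (x + 2)*(x + 3)*(x - 1)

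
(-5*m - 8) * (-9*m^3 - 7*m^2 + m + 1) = 45*m^4 + 107*m^3 + 51*m^2 - 13*m - 8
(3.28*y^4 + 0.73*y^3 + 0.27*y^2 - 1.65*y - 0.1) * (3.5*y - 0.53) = 11.48*y^5 + 0.8166*y^4 + 0.5581*y^3 - 5.9181*y^2 + 0.5245*y + 0.053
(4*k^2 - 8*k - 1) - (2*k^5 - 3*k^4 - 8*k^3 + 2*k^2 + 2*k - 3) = -2*k^5 + 3*k^4 + 8*k^3 + 2*k^2 - 10*k + 2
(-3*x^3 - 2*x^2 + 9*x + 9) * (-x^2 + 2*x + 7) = 3*x^5 - 4*x^4 - 34*x^3 - 5*x^2 + 81*x + 63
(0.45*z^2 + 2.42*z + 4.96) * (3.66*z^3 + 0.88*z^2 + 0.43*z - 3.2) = 1.647*z^5 + 9.2532*z^4 + 20.4767*z^3 + 3.9654*z^2 - 5.6112*z - 15.872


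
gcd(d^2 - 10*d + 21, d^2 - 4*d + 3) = d - 3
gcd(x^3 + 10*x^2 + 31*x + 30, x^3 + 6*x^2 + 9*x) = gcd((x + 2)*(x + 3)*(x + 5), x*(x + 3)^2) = x + 3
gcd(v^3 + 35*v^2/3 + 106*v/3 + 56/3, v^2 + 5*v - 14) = v + 7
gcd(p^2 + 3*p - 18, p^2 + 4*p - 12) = p + 6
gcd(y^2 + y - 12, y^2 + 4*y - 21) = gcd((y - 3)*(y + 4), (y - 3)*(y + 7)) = y - 3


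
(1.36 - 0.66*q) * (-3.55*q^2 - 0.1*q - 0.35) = 2.343*q^3 - 4.762*q^2 + 0.095*q - 0.476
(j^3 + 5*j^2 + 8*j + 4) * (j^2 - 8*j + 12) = j^5 - 3*j^4 - 20*j^3 + 64*j + 48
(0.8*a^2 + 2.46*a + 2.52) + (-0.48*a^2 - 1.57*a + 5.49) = 0.32*a^2 + 0.89*a + 8.01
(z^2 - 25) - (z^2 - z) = z - 25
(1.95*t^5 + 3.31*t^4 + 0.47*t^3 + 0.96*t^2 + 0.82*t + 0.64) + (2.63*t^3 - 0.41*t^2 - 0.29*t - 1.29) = 1.95*t^5 + 3.31*t^4 + 3.1*t^3 + 0.55*t^2 + 0.53*t - 0.65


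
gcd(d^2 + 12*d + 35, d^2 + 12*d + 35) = d^2 + 12*d + 35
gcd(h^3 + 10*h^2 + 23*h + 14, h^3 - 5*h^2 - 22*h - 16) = h^2 + 3*h + 2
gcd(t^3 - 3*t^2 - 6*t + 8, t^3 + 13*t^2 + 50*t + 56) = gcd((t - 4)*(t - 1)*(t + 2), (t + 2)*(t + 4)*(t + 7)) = t + 2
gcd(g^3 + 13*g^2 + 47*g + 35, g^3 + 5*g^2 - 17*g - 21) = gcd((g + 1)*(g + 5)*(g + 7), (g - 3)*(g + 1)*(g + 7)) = g^2 + 8*g + 7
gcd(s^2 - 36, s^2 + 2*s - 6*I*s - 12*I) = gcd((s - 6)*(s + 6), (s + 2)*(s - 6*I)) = 1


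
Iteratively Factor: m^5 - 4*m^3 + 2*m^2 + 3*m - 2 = (m - 1)*(m^4 + m^3 - 3*m^2 - m + 2) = (m - 1)^2*(m^3 + 2*m^2 - m - 2) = (m - 1)^2*(m + 2)*(m^2 - 1) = (m - 1)^2*(m + 1)*(m + 2)*(m - 1)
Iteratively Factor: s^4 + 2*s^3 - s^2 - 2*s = (s - 1)*(s^3 + 3*s^2 + 2*s) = (s - 1)*(s + 1)*(s^2 + 2*s) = s*(s - 1)*(s + 1)*(s + 2)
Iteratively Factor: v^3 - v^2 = (v)*(v^2 - v) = v^2*(v - 1)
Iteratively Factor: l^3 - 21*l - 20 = (l - 5)*(l^2 + 5*l + 4) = (l - 5)*(l + 4)*(l + 1)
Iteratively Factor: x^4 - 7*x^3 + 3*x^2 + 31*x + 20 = (x + 1)*(x^3 - 8*x^2 + 11*x + 20) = (x + 1)^2*(x^2 - 9*x + 20) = (x - 4)*(x + 1)^2*(x - 5)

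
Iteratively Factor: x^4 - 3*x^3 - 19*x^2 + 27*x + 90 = (x + 2)*(x^3 - 5*x^2 - 9*x + 45) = (x + 2)*(x + 3)*(x^2 - 8*x + 15) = (x - 5)*(x + 2)*(x + 3)*(x - 3)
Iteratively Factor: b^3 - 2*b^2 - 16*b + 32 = (b + 4)*(b^2 - 6*b + 8) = (b - 2)*(b + 4)*(b - 4)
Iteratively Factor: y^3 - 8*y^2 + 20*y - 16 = (y - 2)*(y^2 - 6*y + 8) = (y - 2)^2*(y - 4)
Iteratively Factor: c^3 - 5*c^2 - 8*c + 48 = (c + 3)*(c^2 - 8*c + 16) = (c - 4)*(c + 3)*(c - 4)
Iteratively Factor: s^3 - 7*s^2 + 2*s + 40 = (s - 5)*(s^2 - 2*s - 8) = (s - 5)*(s + 2)*(s - 4)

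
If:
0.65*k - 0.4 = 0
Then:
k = 0.62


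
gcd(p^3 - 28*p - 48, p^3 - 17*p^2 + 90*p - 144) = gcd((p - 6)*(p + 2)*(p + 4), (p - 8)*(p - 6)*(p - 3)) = p - 6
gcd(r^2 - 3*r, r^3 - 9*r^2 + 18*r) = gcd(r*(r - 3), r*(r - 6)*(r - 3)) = r^2 - 3*r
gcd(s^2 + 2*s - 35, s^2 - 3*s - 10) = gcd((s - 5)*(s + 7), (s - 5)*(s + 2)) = s - 5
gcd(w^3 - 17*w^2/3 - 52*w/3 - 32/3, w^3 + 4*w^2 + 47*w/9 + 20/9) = w^2 + 7*w/3 + 4/3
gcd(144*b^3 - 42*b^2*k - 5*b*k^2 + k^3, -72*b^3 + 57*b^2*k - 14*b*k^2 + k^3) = 24*b^2 - 11*b*k + k^2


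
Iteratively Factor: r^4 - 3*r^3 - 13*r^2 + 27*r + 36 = (r + 3)*(r^3 - 6*r^2 + 5*r + 12) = (r + 1)*(r + 3)*(r^2 - 7*r + 12) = (r - 4)*(r + 1)*(r + 3)*(r - 3)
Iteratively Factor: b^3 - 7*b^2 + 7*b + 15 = (b - 3)*(b^2 - 4*b - 5) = (b - 3)*(b + 1)*(b - 5)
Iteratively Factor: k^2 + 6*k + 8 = (k + 2)*(k + 4)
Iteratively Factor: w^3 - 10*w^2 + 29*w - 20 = (w - 1)*(w^2 - 9*w + 20) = (w - 4)*(w - 1)*(w - 5)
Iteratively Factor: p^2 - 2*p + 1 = (p - 1)*(p - 1)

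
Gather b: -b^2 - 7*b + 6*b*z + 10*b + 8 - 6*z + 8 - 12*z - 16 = -b^2 + b*(6*z + 3) - 18*z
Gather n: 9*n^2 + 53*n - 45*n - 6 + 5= 9*n^2 + 8*n - 1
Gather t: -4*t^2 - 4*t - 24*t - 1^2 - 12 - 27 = -4*t^2 - 28*t - 40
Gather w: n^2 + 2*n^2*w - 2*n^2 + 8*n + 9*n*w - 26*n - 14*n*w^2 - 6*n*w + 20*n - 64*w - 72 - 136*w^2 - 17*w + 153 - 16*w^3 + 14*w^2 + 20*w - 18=-n^2 + 2*n - 16*w^3 + w^2*(-14*n - 122) + w*(2*n^2 + 3*n - 61) + 63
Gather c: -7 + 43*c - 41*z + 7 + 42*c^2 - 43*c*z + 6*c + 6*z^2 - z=42*c^2 + c*(49 - 43*z) + 6*z^2 - 42*z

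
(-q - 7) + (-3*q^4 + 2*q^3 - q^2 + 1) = -3*q^4 + 2*q^3 - q^2 - q - 6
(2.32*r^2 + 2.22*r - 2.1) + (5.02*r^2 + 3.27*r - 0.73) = 7.34*r^2 + 5.49*r - 2.83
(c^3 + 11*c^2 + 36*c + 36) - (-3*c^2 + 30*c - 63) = c^3 + 14*c^2 + 6*c + 99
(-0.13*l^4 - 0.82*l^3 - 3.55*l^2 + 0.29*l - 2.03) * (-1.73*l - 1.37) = 0.2249*l^5 + 1.5967*l^4 + 7.2649*l^3 + 4.3618*l^2 + 3.1146*l + 2.7811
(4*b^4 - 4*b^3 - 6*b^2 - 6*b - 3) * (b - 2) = 4*b^5 - 12*b^4 + 2*b^3 + 6*b^2 + 9*b + 6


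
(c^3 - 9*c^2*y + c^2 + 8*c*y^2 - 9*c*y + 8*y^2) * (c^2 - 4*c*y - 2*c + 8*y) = c^5 - 13*c^4*y - c^4 + 44*c^3*y^2 + 13*c^3*y - 2*c^3 - 32*c^2*y^3 - 44*c^2*y^2 + 26*c^2*y + 32*c*y^3 - 88*c*y^2 + 64*y^3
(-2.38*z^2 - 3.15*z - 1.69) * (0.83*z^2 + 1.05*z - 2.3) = -1.9754*z^4 - 5.1135*z^3 + 0.763799999999999*z^2 + 5.4705*z + 3.887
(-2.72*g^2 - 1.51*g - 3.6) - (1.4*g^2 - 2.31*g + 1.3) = -4.12*g^2 + 0.8*g - 4.9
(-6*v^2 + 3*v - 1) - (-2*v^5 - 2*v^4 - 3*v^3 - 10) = 2*v^5 + 2*v^4 + 3*v^3 - 6*v^2 + 3*v + 9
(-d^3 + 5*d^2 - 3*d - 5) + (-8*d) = -d^3 + 5*d^2 - 11*d - 5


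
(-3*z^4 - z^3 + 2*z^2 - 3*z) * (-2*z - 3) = 6*z^5 + 11*z^4 - z^3 + 9*z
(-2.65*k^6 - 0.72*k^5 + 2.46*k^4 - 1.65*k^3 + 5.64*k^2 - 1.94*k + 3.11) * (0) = 0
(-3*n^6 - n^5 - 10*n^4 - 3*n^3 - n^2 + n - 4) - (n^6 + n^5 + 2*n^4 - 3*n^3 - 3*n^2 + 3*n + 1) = -4*n^6 - 2*n^5 - 12*n^4 + 2*n^2 - 2*n - 5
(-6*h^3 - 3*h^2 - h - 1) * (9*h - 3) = -54*h^4 - 9*h^3 - 6*h + 3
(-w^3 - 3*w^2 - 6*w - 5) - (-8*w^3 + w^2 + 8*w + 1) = 7*w^3 - 4*w^2 - 14*w - 6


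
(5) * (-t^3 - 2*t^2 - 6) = -5*t^3 - 10*t^2 - 30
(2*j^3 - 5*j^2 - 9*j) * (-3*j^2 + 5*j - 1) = -6*j^5 + 25*j^4 - 40*j^2 + 9*j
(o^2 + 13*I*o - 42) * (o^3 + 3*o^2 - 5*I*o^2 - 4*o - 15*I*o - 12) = o^5 + 3*o^4 + 8*I*o^4 + 19*o^3 + 24*I*o^3 + 57*o^2 + 158*I*o^2 + 168*o + 474*I*o + 504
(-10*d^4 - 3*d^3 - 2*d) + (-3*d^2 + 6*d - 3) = -10*d^4 - 3*d^3 - 3*d^2 + 4*d - 3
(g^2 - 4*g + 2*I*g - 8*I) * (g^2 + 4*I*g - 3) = g^4 - 4*g^3 + 6*I*g^3 - 11*g^2 - 24*I*g^2 + 44*g - 6*I*g + 24*I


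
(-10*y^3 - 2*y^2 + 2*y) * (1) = -10*y^3 - 2*y^2 + 2*y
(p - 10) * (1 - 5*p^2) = -5*p^3 + 50*p^2 + p - 10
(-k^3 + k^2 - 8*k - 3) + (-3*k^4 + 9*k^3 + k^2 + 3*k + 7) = -3*k^4 + 8*k^3 + 2*k^2 - 5*k + 4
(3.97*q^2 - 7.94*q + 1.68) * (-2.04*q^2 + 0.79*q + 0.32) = -8.0988*q^4 + 19.3339*q^3 - 8.4294*q^2 - 1.2136*q + 0.5376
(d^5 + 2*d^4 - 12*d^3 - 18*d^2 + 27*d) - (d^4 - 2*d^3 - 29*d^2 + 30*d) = d^5 + d^4 - 10*d^3 + 11*d^2 - 3*d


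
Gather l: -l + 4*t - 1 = -l + 4*t - 1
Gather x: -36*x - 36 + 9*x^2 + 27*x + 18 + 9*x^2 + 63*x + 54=18*x^2 + 54*x + 36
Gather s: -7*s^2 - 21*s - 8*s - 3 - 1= -7*s^2 - 29*s - 4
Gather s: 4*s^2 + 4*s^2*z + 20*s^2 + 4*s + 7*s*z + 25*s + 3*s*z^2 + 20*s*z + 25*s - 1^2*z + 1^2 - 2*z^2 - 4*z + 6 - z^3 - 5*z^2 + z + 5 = s^2*(4*z + 24) + s*(3*z^2 + 27*z + 54) - z^3 - 7*z^2 - 4*z + 12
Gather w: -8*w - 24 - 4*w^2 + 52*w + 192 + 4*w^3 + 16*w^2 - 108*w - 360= 4*w^3 + 12*w^2 - 64*w - 192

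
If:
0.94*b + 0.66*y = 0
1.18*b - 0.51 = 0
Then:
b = 0.43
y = -0.62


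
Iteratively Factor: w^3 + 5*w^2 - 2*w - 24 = (w - 2)*(w^2 + 7*w + 12) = (w - 2)*(w + 3)*(w + 4)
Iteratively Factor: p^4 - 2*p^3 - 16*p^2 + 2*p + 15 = (p - 5)*(p^3 + 3*p^2 - p - 3) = (p - 5)*(p + 3)*(p^2 - 1) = (p - 5)*(p + 1)*(p + 3)*(p - 1)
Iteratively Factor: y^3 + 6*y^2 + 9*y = (y + 3)*(y^2 + 3*y) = (y + 3)^2*(y)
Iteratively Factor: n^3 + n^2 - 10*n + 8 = (n - 1)*(n^2 + 2*n - 8) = (n - 1)*(n + 4)*(n - 2)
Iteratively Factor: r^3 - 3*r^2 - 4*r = (r - 4)*(r^2 + r) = r*(r - 4)*(r + 1)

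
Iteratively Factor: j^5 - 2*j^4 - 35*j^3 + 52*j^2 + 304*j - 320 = (j - 5)*(j^4 + 3*j^3 - 20*j^2 - 48*j + 64) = (j - 5)*(j - 4)*(j^3 + 7*j^2 + 8*j - 16) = (j - 5)*(j - 4)*(j + 4)*(j^2 + 3*j - 4) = (j - 5)*(j - 4)*(j - 1)*(j + 4)*(j + 4)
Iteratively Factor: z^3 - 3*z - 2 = (z + 1)*(z^2 - z - 2) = (z - 2)*(z + 1)*(z + 1)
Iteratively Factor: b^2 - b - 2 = (b + 1)*(b - 2)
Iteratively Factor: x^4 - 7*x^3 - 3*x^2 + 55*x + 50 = (x + 1)*(x^3 - 8*x^2 + 5*x + 50) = (x + 1)*(x + 2)*(x^2 - 10*x + 25) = (x - 5)*(x + 1)*(x + 2)*(x - 5)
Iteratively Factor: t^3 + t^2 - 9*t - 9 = (t + 1)*(t^2 - 9) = (t - 3)*(t + 1)*(t + 3)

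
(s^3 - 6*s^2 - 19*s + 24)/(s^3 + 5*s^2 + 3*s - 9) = (s - 8)/(s + 3)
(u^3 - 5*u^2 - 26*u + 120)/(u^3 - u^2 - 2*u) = (-u^3 + 5*u^2 + 26*u - 120)/(u*(-u^2 + u + 2))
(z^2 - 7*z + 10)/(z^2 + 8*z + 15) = (z^2 - 7*z + 10)/(z^2 + 8*z + 15)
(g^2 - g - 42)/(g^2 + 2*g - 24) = (g - 7)/(g - 4)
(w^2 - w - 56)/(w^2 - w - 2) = (-w^2 + w + 56)/(-w^2 + w + 2)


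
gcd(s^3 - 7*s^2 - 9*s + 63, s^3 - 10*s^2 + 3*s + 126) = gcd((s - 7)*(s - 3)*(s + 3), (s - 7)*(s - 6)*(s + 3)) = s^2 - 4*s - 21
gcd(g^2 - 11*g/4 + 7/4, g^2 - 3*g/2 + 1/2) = g - 1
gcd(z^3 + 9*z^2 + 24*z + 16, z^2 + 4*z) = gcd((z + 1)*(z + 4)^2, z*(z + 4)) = z + 4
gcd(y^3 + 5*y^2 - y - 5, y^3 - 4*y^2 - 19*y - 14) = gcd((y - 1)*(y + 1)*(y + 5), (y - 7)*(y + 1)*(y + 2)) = y + 1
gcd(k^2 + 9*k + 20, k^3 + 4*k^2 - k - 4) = k + 4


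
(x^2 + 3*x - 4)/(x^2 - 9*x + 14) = (x^2 + 3*x - 4)/(x^2 - 9*x + 14)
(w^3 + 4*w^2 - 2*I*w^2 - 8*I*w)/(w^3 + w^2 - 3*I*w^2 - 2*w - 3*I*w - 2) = w*(w + 4)/(w^2 + w*(1 - I) - I)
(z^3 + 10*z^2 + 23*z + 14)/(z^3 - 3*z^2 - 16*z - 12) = (z + 7)/(z - 6)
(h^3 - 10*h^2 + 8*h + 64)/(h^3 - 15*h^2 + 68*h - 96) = (h + 2)/(h - 3)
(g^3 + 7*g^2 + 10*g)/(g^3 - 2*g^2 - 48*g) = (g^2 + 7*g + 10)/(g^2 - 2*g - 48)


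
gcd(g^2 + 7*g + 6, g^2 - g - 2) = g + 1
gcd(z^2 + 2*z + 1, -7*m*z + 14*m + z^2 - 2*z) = 1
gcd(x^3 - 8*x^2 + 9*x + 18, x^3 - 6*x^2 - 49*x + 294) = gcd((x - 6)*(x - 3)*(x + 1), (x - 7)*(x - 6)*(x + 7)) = x - 6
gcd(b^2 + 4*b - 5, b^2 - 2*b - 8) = 1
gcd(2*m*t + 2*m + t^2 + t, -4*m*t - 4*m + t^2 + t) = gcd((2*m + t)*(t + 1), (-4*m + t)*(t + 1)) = t + 1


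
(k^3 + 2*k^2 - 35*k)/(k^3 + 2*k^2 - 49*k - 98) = k*(k - 5)/(k^2 - 5*k - 14)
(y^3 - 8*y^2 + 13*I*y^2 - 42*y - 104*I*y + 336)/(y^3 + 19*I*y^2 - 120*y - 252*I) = (y - 8)/(y + 6*I)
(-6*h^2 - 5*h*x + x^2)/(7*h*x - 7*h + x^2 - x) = (-6*h^2 - 5*h*x + x^2)/(7*h*x - 7*h + x^2 - x)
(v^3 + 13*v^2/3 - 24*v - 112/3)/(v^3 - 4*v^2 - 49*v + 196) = (v + 4/3)/(v - 7)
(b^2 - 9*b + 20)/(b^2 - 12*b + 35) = (b - 4)/(b - 7)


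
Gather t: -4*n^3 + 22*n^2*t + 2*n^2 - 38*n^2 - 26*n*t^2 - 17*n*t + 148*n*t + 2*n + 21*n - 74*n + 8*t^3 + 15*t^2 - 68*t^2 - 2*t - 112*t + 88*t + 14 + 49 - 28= -4*n^3 - 36*n^2 - 51*n + 8*t^3 + t^2*(-26*n - 53) + t*(22*n^2 + 131*n - 26) + 35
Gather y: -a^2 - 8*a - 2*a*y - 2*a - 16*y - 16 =-a^2 - 10*a + y*(-2*a - 16) - 16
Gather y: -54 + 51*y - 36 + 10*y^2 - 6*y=10*y^2 + 45*y - 90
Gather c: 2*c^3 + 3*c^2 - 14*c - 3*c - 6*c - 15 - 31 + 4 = 2*c^3 + 3*c^2 - 23*c - 42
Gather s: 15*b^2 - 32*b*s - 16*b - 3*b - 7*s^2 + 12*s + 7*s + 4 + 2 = 15*b^2 - 19*b - 7*s^2 + s*(19 - 32*b) + 6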